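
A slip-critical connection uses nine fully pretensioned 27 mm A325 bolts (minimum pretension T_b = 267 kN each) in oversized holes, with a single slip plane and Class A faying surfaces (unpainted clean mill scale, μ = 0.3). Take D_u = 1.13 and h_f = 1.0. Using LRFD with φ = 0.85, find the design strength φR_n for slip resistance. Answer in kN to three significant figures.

R_n = μ · D_u · h_f · T_b · n_s · n_b = 0.3 × 1.13 × 1.0 × 267 × 1 × 9 = 814.6 kN.
Design strength φR_n = 0.85 × 814.6 = 692 kN.

692 kN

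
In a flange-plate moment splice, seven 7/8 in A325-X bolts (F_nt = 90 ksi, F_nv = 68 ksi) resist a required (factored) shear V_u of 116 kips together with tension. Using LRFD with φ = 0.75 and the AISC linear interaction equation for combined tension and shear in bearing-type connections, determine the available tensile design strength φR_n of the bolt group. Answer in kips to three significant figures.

A_b = π·0.875²/4 = 0.6013 in²; f_rv = 116 / (7 × 0.6013) = 27.56 ksi.
F'_nt = 1.3 F_nt − (F_nt / φF_nv) f_rv = 1.3·90 − (90/(0.75·68))·27.56 = 68.37 ksi, capped at F_nt → F'_nt = 68.37 ksi.
R_n = F'_nt · A_b · n = 68.37 × 0.6013 × 7 = 287.8 kips.
Design strength φR_n = 0.75 × 287.8 = 216 kips.

216 kips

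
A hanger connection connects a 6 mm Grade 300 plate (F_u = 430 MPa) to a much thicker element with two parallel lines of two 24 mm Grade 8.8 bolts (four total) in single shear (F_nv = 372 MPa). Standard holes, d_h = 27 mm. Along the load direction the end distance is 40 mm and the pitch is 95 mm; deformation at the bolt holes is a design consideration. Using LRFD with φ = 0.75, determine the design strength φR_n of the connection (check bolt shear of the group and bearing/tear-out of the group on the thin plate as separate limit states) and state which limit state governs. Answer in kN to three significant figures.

Bolt shear: A_b = π·24²/4 = 452.4 mm²; R_n = 372 × 452.4 × 4 × 1 / 1000 = 673.2 kN → 0.75 × 673.2 = 505 kN.
Bearing (1.2 l_c t F_u ≤ 2.4 d t F_u): upper limit = 2.4·24·6·430 / 1000 = 148.6 kN.
  Edge l_c = 40 − 27/2 = 26.5 → r_n = 82.04 kN; interior l_c = 95 − 27 = 68 → r_n = 148.6 kN.
  R_n,bearing = 2·82.04 + 2·148.6 = 461.3 kN → 0.75 × 461.3 = 346 kN.
Bearing governs: 346 kN.

346 kN (bearing governs)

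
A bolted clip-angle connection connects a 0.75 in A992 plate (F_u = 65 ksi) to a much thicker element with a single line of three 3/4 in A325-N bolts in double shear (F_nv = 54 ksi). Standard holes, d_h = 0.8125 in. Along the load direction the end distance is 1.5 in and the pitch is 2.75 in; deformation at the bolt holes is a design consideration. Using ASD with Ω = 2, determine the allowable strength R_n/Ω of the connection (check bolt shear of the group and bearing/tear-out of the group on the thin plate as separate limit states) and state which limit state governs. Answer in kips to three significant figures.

Bolt shear: A_b = π·0.75²/4 = 0.4418 in²; R_n = 54 × 0.4418 × 3 × 2 = 143.1 kips → 143.1 / 2 = 71.6 kips.
Bearing (1.2 l_c t F_u ≤ 2.4 d t F_u): upper limit = 2.4·0.75·0.75·65 = 87.75 kips.
  Edge l_c = 1.5 − 0.8125/2 = 1.094 → r_n = 63.98 kips; interior l_c = 2.75 − 0.8125 = 1.938 → r_n = 87.75 kips.
  R_n,bearing = 1·63.98 + 2·87.75 = 239.5 kips → 239.5 / 2 = 120 kips.
Bolt shear governs: 71.6 kips.

71.6 kips (bolt shear governs)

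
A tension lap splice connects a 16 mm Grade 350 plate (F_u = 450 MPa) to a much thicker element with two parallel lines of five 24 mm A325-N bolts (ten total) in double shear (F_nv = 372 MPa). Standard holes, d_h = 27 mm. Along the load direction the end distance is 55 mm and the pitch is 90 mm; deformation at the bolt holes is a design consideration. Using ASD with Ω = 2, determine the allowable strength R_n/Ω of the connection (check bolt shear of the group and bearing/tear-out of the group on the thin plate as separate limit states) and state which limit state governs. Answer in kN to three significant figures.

1680 kN (bolt shear governs)

Bolt shear: A_b = π·24²/4 = 452.4 mm²; R_n = 372 × 452.4 × 10 × 2 / 1000 = 3366 kN → 3366 / 2 = 1680 kN.
Bearing (1.2 l_c t F_u ≤ 2.4 d t F_u): upper limit = 2.4·24·16·450 / 1000 = 414.7 kN.
  Edge l_c = 55 − 27/2 = 41.5 → r_n = 358.6 kN; interior l_c = 90 − 27 = 63 → r_n = 414.7 kN.
  R_n,bearing = 2·358.6 + 8·414.7 = 4035 kN → 4035 / 2 = 2020 kN.
Bolt shear governs: 1680 kN.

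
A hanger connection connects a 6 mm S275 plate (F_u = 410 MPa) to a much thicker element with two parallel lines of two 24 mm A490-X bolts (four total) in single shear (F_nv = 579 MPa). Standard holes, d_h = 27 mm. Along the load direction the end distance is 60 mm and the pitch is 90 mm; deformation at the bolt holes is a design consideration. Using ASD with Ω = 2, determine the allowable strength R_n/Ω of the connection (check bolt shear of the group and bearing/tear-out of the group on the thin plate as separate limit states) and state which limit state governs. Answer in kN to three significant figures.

279 kN (bearing governs)

Bolt shear: A_b = π·24²/4 = 452.4 mm²; R_n = 579 × 452.4 × 4 × 1 / 1000 = 1048 kN → 1048 / 2 = 524 kN.
Bearing (1.2 l_c t F_u ≤ 2.4 d t F_u): upper limit = 2.4·24·6·410 / 1000 = 141.7 kN.
  Edge l_c = 60 − 27/2 = 46.5 → r_n = 137.3 kN; interior l_c = 90 − 27 = 63 → r_n = 141.7 kN.
  R_n,bearing = 2·137.3 + 2·141.7 = 557.9 kN → 557.9 / 2 = 279 kN.
Bearing governs: 279 kN.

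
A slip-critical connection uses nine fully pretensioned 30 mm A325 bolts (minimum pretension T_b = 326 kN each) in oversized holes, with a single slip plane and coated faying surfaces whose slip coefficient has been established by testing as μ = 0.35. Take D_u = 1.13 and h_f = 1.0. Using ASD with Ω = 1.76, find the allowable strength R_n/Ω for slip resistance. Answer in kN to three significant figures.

R_n = μ · D_u · h_f · T_b · n_s · n_b = 0.35 × 1.13 × 1.0 × 326 × 1 × 9 = 1160 kN.
Allowable strength R_n/Ω = 1160 / 1.76 = 659 kN.

659 kN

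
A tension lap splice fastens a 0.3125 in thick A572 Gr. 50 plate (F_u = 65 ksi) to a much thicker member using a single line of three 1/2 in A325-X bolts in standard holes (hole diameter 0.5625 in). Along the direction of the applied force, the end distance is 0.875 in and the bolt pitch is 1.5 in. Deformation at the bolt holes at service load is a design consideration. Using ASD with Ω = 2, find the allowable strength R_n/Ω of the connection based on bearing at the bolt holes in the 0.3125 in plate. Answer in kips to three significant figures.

Per bolt r_n = 1.2 l_c t F_u ≤ 2.4 d t F_u; upper limit = 2.4 × 0.5 × 0.3125 × 65 = 24.38 kips.
Edge bolt: l_c = 0.875 − 0.5625/2 = 0.5938 in → 1.2 × 0.5938 × 0.3125 × 65 = 14.47 → r_n = 14.47 kips.
Interior bolts: l_c = 1.5 − 0.5625 = 0.9375 in → 1.2 × 0.9375 × 0.3125 × 65 = 22.85 → r_n = 22.85 kips.
R_n = 1 × 14.47 + 2 × 22.85 = 60.18 kips.
Allowable strength R_n/Ω = 60.18 / 2 = 30.1 kips.

30.1 kips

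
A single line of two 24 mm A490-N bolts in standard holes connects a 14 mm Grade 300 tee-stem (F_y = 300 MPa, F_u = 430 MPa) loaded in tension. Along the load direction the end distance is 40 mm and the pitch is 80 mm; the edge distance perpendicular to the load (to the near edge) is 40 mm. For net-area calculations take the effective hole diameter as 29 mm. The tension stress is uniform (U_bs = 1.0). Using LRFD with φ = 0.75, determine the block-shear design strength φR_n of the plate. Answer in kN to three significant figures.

322 kN

Shear plane L_v = 40 + 1·80 = 120 mm; A_gv = 120 × 14 = 1680 mm².
A_nv = (120 − 1.5·29) × 14 = 1071 mm².
A_nt = (40 − 0.5·29) × 14 = 357 mm².
0.6 F_u A_nv = 276.3 kN; 0.6 F_y A_gv = 302.4 kN → shear rupture governs the shear term.
R_n = 276.3 + 1.0 × 430 × 357 / 1000 = 429.8 kN.
Design strength φR_n = 0.75 × 429.8 = 322 kN.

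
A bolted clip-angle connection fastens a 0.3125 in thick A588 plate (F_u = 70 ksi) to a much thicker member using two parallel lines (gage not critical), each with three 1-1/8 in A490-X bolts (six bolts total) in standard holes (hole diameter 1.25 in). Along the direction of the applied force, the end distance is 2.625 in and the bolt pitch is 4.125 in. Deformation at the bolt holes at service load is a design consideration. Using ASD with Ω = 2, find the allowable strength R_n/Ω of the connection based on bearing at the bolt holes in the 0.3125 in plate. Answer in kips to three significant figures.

Per bolt r_n = 1.2 l_c t F_u ≤ 2.4 d t F_u; upper limit = 2.4 × 1.125 × 0.3125 × 70 = 59.06 kips.
Edge bolt: l_c = 2.625 − 1.25/2 = 2 in → 1.2 × 2 × 0.3125 × 70 = 52.5 → r_n = 52.5 kips.
Interior bolts: l_c = 4.125 − 1.25 = 2.875 in → 1.2 × 2.875 × 0.3125 × 70 = 75.47 → r_n = 59.06 kips.
R_n = 2 × 52.5 + 4 × 59.06 = 341.2 kips.
Allowable strength R_n/Ω = 341.2 / 2 = 171 kips.

171 kips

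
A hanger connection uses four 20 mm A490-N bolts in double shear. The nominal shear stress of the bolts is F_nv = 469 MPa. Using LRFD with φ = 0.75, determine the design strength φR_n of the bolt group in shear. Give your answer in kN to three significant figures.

884 kN

A_b = π × 20² / 4 = 314.2 mm².
R_n = F_nv · A_b · n · n_s = 469 × 314.2 × 4 × 2 / 1000 = 1179 kN.
Design strength φR_n = 0.75 × 1179 = 884 kN.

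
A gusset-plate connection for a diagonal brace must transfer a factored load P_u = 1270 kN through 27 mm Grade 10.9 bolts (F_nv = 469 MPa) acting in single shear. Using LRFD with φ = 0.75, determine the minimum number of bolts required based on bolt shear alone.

A_b = π·27²/4 = 572.6 mm².
Per-bolt design strength φR_n = 0.75 × 469 × 572.6 × 1 / 1000 = 201.4 kN.
n ≥ 1270 / 201.4 = 6.306 → use 7 bolts.

7 bolts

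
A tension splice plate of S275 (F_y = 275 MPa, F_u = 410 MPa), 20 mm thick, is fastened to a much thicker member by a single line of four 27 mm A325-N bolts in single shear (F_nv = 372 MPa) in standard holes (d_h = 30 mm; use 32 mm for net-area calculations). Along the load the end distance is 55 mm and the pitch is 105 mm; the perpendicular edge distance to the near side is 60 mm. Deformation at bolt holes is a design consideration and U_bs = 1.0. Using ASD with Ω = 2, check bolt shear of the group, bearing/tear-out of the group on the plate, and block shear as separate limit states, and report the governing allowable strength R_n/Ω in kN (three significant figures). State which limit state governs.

426 kN (bolt shear governs)

Bolt shear: A_b = π·27²/4 = 572.6 mm²; R_n = 372 × 572.6 × 4 × 1 / 1000 = 852 kN → 852 / 2 = 426 kN.
Bearing: edge l_c = 40, r_n = 393.6 kN; interior l_c = 75, r_n = 531.4 kN; R_n = 393.6 + 3·531.4 = 1988 kN → 994 kN.
Block shear: A_gv = 7400, A_nv = 5160, A_nt = 880 mm²; R_n = min(0.6F_uA_nv, 0.6F_yA_gv) + U_bs·F_u·A_nt = 1582 kN → 791 kN.
Bolt shear governs: 426 kN.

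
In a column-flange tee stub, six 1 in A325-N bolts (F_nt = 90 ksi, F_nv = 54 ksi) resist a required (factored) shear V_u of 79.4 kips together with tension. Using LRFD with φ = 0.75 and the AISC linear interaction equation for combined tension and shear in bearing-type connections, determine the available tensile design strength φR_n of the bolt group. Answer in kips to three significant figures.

A_b = π·1²/4 = 0.7854 in²; f_rv = 79.4 / (6 × 0.7854) = 16.85 ksi.
F'_nt = 1.3 F_nt − (F_nt / φF_nv) f_rv = 1.3·90 − (90/(0.75·54))·16.85 = 79.56 ksi, capped at F_nt → F'_nt = 79.56 ksi.
R_n = F'_nt · A_b · n = 79.56 × 0.7854 × 6 = 374.9 kips.
Design strength φR_n = 0.75 × 374.9 = 281 kips.

281 kips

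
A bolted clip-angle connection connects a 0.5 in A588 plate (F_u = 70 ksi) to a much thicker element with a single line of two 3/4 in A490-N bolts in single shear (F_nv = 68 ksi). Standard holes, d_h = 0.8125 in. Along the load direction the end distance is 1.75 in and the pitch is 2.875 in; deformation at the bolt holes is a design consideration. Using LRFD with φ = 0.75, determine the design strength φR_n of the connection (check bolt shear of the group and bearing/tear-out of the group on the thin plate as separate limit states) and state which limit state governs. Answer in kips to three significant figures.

Bolt shear: A_b = π·0.75²/4 = 0.4418 in²; R_n = 68 × 0.4418 × 2 × 1 = 60.08 kips → 0.75 × 60.08 = 45.1 kips.
Bearing (1.2 l_c t F_u ≤ 2.4 d t F_u): upper limit = 2.4·0.75·0.5·70 = 63 kips.
  Edge l_c = 1.75 − 0.8125/2 = 1.344 → r_n = 56.44 kips; interior l_c = 2.875 − 0.8125 = 2.062 → r_n = 63 kips.
  R_n,bearing = 1·56.44 + 1·63 = 119.4 kips → 0.75 × 119.4 = 89.6 kips.
Bolt shear governs: 45.1 kips.

45.1 kips (bolt shear governs)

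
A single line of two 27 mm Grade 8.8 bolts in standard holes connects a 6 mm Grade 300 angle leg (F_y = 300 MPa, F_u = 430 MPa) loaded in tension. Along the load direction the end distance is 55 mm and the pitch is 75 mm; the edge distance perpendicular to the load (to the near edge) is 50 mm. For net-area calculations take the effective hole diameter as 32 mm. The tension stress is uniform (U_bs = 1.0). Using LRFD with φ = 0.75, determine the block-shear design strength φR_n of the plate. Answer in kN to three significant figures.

Shear plane L_v = 55 + 1·75 = 130 mm; A_gv = 130 × 6 = 780 mm².
A_nv = (130 − 1.5·32) × 6 = 492 mm².
A_nt = (50 − 0.5·32) × 6 = 204 mm².
0.6 F_u A_nv = 126.9 kN; 0.6 F_y A_gv = 140.4 kN → shear rupture governs the shear term.
R_n = 126.9 + 1.0 × 430 × 204 / 1000 = 214.7 kN.
Design strength φR_n = 0.75 × 214.7 = 161 kN.

161 kN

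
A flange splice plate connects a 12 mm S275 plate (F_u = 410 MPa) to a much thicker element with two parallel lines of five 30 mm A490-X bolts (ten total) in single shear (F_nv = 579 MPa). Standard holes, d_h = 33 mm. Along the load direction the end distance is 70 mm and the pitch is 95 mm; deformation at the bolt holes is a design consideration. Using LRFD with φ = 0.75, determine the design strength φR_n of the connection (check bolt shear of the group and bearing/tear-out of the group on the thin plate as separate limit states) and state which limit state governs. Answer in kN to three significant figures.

Bolt shear: A_b = π·30²/4 = 706.9 mm²; R_n = 579 × 706.9 × 10 × 1 / 1000 = 4093 kN → 0.75 × 4093 = 3070 kN.
Bearing (1.2 l_c t F_u ≤ 2.4 d t F_u): upper limit = 2.4·30·12·410 / 1000 = 354.2 kN.
  Edge l_c = 70 − 33/2 = 53.5 → r_n = 315.9 kN; interior l_c = 95 − 33 = 62 → r_n = 354.2 kN.
  R_n,bearing = 2·315.9 + 8·354.2 = 3466 kN → 0.75 × 3466 = 2600 kN.
Bearing governs: 2600 kN.

2600 kN (bearing governs)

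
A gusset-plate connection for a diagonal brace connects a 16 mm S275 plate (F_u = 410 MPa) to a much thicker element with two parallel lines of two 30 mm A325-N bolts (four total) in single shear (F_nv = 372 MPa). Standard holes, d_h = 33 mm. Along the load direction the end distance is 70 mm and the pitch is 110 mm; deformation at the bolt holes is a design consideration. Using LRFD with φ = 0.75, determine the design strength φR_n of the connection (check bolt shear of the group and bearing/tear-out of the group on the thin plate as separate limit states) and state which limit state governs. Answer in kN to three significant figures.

789 kN (bolt shear governs)

Bolt shear: A_b = π·30²/4 = 706.9 mm²; R_n = 372 × 706.9 × 4 × 1 / 1000 = 1052 kN → 0.75 × 1052 = 789 kN.
Bearing (1.2 l_c t F_u ≤ 2.4 d t F_u): upper limit = 2.4·30·16·410 / 1000 = 472.3 kN.
  Edge l_c = 70 − 33/2 = 53.5 → r_n = 421.2 kN; interior l_c = 110 − 33 = 77 → r_n = 472.3 kN.
  R_n,bearing = 2·421.2 + 2·472.3 = 1787 kN → 0.75 × 1787 = 1340 kN.
Bolt shear governs: 789 kN.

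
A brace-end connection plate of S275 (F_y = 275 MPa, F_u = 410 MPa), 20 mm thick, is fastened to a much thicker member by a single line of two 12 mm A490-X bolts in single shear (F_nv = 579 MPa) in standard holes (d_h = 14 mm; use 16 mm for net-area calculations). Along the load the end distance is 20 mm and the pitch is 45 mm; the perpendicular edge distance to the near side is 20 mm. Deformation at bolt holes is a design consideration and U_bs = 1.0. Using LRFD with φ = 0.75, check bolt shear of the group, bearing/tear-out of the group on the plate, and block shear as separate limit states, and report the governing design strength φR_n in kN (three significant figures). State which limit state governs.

Bolt shear: A_b = π·12²/4 = 113.1 mm²; R_n = 579 × 113.1 × 2 × 1 / 1000 = 131 kN → 0.75 × 131 = 98.2 kN.
Bearing: edge l_c = 13, r_n = 127.9 kN; interior l_c = 31, r_n = 236.2 kN; R_n = 127.9 + 1·236.2 = 364.1 kN → 273 kN.
Block shear: A_gv = 1300, A_nv = 820, A_nt = 240 mm²; R_n = min(0.6F_uA_nv, 0.6F_yA_gv) + U_bs·F_u·A_nt = 300.1 kN → 225 kN.
Bolt shear governs: 98.2 kN.

98.2 kN (bolt shear governs)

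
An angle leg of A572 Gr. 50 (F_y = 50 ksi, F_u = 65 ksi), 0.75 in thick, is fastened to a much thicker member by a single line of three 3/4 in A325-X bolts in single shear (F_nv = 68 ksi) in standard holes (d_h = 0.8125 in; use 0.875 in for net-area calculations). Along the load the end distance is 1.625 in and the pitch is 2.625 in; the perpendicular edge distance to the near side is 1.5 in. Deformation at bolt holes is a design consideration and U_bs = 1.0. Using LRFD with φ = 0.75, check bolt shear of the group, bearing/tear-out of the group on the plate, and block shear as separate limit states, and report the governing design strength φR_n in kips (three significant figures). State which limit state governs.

Bolt shear: A_b = π·0.75²/4 = 0.4418 in²; R_n = 68 × 0.4418 × 3 × 1 = 90.12 kips → 0.75 × 90.12 = 67.6 kips.
Bearing: edge l_c = 1.219, r_n = 71.3 kips; interior l_c = 1.812, r_n = 87.75 kips; R_n = 71.3 + 2·87.75 = 246.8 kips → 185 kips.
Block shear: A_gv = 5.156, A_nv = 3.516, A_nt = 0.7969 in²; R_n = min(0.6F_uA_nv, 0.6F_yA_gv) + U_bs·F_u·A_nt = 188.9 kips → 142 kips.
Bolt shear governs: 67.6 kips.

67.6 kips (bolt shear governs)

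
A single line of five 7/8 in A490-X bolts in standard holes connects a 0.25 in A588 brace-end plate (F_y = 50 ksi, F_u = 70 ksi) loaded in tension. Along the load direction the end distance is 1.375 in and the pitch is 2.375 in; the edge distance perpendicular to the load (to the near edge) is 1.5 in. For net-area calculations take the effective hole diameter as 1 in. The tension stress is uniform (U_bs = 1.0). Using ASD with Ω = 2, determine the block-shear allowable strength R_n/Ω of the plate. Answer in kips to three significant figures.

Shear plane L_v = 1.375 + 4·2.375 = 10.88 in; A_gv = 10.88 × 0.25 = 2.719 in².
A_nv = (10.88 − 4.5·1) × 0.25 = 1.594 in².
A_nt = (1.5 − 0.5·1) × 0.25 = 0.25 in².
0.6 F_u A_nv = 66.94 kips; 0.6 F_y A_gv = 81.56 kips → shear rupture governs the shear term.
R_n = 66.94 + 1.0 × 70 × 0.25 = 84.44 kips.
Allowable strength R_n/Ω = 84.44 / 2 = 42.2 kips.

42.2 kips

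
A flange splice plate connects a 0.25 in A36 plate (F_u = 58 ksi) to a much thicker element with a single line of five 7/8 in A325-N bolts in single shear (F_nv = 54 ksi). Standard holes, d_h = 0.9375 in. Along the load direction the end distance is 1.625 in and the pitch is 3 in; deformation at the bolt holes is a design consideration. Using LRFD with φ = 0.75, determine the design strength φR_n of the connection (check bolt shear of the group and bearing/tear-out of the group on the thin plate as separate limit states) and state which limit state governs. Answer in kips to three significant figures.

106 kips (bearing governs)

Bolt shear: A_b = π·0.875²/4 = 0.6013 in²; R_n = 54 × 0.6013 × 5 × 1 = 162.4 kips → 0.75 × 162.4 = 122 kips.
Bearing (1.2 l_c t F_u ≤ 2.4 d t F_u): upper limit = 2.4·0.875·0.25·58 = 30.45 kips.
  Edge l_c = 1.625 − 0.9375/2 = 1.156 → r_n = 20.12 kips; interior l_c = 3 − 0.9375 = 2.062 → r_n = 30.45 kips.
  R_n,bearing = 1·20.12 + 4·30.45 = 141.9 kips → 0.75 × 141.9 = 106 kips.
Bearing governs: 106 kips.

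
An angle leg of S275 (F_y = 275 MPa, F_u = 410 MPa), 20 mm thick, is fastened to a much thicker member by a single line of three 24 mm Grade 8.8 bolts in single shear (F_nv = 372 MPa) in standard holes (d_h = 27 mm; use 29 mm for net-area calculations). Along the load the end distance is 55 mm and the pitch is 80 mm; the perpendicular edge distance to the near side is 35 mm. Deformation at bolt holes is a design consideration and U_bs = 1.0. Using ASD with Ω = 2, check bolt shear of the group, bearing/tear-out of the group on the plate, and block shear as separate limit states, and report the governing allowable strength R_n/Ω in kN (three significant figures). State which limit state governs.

252 kN (bolt shear governs)

Bolt shear: A_b = π·24²/4 = 452.4 mm²; R_n = 372 × 452.4 × 3 × 1 / 1000 = 504.9 kN → 504.9 / 2 = 252 kN.
Bearing: edge l_c = 41.5, r_n = 408.4 kN; interior l_c = 53, r_n = 472.3 kN; R_n = 408.4 + 2·472.3 = 1353 kN → 676 kN.
Block shear: A_gv = 4300, A_nv = 2850, A_nt = 410 mm²; R_n = min(0.6F_uA_nv, 0.6F_yA_gv) + U_bs·F_u·A_nt = 869.2 kN → 435 kN.
Bolt shear governs: 252 kN.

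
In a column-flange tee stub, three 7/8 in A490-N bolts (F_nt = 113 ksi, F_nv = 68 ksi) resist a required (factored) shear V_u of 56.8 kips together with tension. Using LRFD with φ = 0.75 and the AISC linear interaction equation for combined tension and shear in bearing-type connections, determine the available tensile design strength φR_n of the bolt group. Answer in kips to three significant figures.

104 kips

A_b = π·0.875²/4 = 0.6013 in²; f_rv = 56.8 / (3 × 0.6013) = 31.49 ksi.
F'_nt = 1.3 F_nt − (F_nt / φF_nv) f_rv = 1.3·113 − (113/(0.75·68))·31.49 = 77.14 ksi, capped at F_nt → F'_nt = 77.14 ksi.
R_n = F'_nt · A_b · n = 77.14 × 0.6013 × 3 = 139.2 kips.
Design strength φR_n = 0.75 × 139.2 = 104 kips.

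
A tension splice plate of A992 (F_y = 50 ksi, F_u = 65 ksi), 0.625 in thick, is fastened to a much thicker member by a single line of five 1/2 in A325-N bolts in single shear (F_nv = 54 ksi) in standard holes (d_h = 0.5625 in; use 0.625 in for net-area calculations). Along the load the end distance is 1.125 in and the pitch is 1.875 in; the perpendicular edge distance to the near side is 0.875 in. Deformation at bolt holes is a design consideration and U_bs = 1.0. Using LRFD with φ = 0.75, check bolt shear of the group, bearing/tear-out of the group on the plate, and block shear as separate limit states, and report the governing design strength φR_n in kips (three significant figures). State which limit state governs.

39.8 kips (bolt shear governs)

Bolt shear: A_b = π·0.5²/4 = 0.1963 in²; R_n = 54 × 0.1963 × 5 × 1 = 53.01 kips → 0.75 × 53.01 = 39.8 kips.
Bearing: edge l_c = 0.8438, r_n = 41.13 kips; interior l_c = 1.312, r_n = 48.75 kips; R_n = 41.13 + 4·48.75 = 236.1 kips → 177 kips.
Block shear: A_gv = 5.391, A_nv = 3.633, A_nt = 0.3516 in²; R_n = min(0.6F_uA_nv, 0.6F_yA_gv) + U_bs·F_u·A_nt = 164.5 kips → 123 kips.
Bolt shear governs: 39.8 kips.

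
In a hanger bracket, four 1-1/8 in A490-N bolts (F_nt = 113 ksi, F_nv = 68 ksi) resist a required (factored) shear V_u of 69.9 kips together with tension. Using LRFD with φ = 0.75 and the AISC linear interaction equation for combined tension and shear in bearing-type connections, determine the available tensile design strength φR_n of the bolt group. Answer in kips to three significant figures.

322 kips

A_b = π·1.125²/4 = 0.994 in²; f_rv = 69.9 / (4 × 0.994) = 17.58 ksi.
F'_nt = 1.3 F_nt − (F_nt / φF_nv) f_rv = 1.3·113 − (113/(0.75·68))·17.58 = 107.9 ksi, capped at F_nt → F'_nt = 107.9 ksi.
R_n = F'_nt · A_b · n = 107.9 × 0.994 × 4 = 429.2 kips.
Design strength φR_n = 0.75 × 429.2 = 322 kips.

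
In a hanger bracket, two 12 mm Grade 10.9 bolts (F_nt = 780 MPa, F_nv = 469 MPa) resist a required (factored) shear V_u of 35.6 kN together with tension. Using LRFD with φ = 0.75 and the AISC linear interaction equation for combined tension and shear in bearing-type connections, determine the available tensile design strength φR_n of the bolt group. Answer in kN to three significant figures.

A_b = π·12²/4 = 113.1 mm²; f_rv = 35.6 × 1000 / (2 × 113.1) = 157.4 MPa.
F'_nt = 1.3 F_nt − (F_nt / φF_nv) f_rv = 1.3·780 − (780/(0.75·469))·157.4 = 665 MPa, capped at F_nt → F'_nt = 665 MPa.
R_n = F'_nt · A_b · n = 665 × 113.1 × 2 / 1000 = 150.4 kN.
Design strength φR_n = 0.75 × 150.4 = 113 kN.

113 kN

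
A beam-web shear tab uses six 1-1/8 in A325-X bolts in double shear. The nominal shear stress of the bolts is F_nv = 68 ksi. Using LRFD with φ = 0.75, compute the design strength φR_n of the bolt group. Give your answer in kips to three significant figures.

608 kips

A_b = π × 1.125² / 4 = 0.994 in².
R_n = F_nv · A_b · n · n_s = 68 × 0.994 × 6 × 2 = 811.1 kips.
Design strength φR_n = 0.75 × 811.1 = 608 kips.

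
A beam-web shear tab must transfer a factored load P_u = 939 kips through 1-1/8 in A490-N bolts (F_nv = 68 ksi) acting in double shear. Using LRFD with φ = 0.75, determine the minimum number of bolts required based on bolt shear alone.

A_b = π·1.125²/4 = 0.994 in².
Per-bolt design strength φR_n = 0.75 × 68 × 0.994 × 2 = 101.4 kips.
n ≥ 939 / 101.4 = 9.261 → use 10 bolts.

10 bolts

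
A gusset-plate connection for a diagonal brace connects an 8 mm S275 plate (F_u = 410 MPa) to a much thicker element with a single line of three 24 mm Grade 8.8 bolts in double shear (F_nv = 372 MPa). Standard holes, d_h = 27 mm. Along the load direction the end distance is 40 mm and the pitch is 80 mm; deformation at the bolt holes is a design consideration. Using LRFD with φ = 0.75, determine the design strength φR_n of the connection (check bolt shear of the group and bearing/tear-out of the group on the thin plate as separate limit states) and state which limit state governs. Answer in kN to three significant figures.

Bolt shear: A_b = π·24²/4 = 452.4 mm²; R_n = 372 × 452.4 × 3 × 2 / 1000 = 1010 kN → 0.75 × 1010 = 757 kN.
Bearing (1.2 l_c t F_u ≤ 2.4 d t F_u): upper limit = 2.4·24·8·410 / 1000 = 188.9 kN.
  Edge l_c = 40 − 27/2 = 26.5 → r_n = 104.3 kN; interior l_c = 80 − 27 = 53 → r_n = 188.9 kN.
  R_n,bearing = 1·104.3 + 2·188.9 = 482.2 kN → 0.75 × 482.2 = 362 kN.
Bearing governs: 362 kN.

362 kN (bearing governs)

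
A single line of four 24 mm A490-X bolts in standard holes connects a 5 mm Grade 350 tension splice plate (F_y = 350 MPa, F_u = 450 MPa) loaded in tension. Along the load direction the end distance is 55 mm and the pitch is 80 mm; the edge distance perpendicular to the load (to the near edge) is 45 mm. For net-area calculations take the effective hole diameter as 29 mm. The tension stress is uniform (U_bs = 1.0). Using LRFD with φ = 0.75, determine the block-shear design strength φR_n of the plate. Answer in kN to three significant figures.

247 kN

Shear plane L_v = 55 + 3·80 = 295 mm; A_gv = 295 × 5 = 1475 mm².
A_nv = (295 − 3.5·29) × 5 = 967.5 mm².
A_nt = (45 − 0.5·29) × 5 = 152.5 mm².
0.6 F_u A_nv = 261.2 kN; 0.6 F_y A_gv = 309.8 kN → shear rupture governs the shear term.
R_n = 261.2 + 1.0 × 450 × 152.5 / 1000 = 329.9 kN.
Design strength φR_n = 0.75 × 329.9 = 247 kN.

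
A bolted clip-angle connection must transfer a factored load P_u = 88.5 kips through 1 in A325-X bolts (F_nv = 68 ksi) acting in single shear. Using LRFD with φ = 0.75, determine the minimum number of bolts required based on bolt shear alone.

A_b = π·1²/4 = 0.7854 in².
Per-bolt design strength φR_n = 0.75 × 68 × 0.7854 × 1 = 40.06 kips.
n ≥ 88.5 / 40.06 = 2.209 → use 3 bolts.

3 bolts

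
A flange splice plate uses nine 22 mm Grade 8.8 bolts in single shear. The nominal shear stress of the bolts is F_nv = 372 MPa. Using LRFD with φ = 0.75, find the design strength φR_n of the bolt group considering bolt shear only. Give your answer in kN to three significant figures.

A_b = π × 22² / 4 = 380.1 mm².
R_n = F_nv · A_b · n · n_s = 372 × 380.1 × 9 × 1 / 1000 = 1273 kN.
Design strength φR_n = 0.75 × 1273 = 955 kN.

955 kN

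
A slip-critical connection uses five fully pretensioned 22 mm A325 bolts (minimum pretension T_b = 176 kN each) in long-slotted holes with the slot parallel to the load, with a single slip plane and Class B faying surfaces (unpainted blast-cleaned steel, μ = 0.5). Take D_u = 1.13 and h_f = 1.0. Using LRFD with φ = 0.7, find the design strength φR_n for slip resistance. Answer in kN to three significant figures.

R_n = μ · D_u · h_f · T_b · n_s · n_b = 0.5 × 1.13 × 1.0 × 176 × 1 × 5 = 497.2 kN.
Design strength φR_n = 0.7 × 497.2 = 348 kN.

348 kN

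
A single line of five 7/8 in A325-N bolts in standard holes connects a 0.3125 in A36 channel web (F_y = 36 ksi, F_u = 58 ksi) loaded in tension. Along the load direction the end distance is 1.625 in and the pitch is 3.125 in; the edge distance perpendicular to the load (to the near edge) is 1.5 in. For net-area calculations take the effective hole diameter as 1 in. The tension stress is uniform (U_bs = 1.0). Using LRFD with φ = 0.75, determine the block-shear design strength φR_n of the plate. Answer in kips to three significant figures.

85.1 kips

Shear plane L_v = 1.625 + 4·3.125 = 14.12 in; A_gv = 14.12 × 0.3125 = 4.414 in².
A_nv = (14.12 − 4.5·1) × 0.3125 = 3.008 in².
A_nt = (1.5 − 0.5·1) × 0.3125 = 0.3125 in².
0.6 F_u A_nv = 104.7 kips; 0.6 F_y A_gv = 95.34 kips → shear yielding governs the shear term.
R_n = 95.34 + 1.0 × 58 × 0.3125 = 113.5 kips.
Design strength φR_n = 0.75 × 113.5 = 85.1 kips.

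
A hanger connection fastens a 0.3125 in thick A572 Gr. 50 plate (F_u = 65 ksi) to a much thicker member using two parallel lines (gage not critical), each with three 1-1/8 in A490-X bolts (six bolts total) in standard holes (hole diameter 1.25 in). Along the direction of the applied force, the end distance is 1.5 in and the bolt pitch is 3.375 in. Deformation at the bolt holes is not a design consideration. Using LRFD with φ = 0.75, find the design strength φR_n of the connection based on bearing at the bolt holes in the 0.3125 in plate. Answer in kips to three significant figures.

Per bolt r_n = 1.5 l_c t F_u ≤ 3.0 d t F_u; upper limit = 3.0 × 1.125 × 0.3125 × 65 = 68.55 kips.
Edge bolt: l_c = 1.5 − 1.25/2 = 0.875 in → 1.5 × 0.875 × 0.3125 × 65 = 26.66 → r_n = 26.66 kips.
Interior bolts: l_c = 3.375 − 1.25 = 2.125 in → 1.5 × 2.125 × 0.3125 × 65 = 64.75 → r_n = 64.75 kips.
R_n = 2 × 26.66 + 4 × 64.75 = 312.3 kips.
Design strength φR_n = 0.75 × 312.3 = 234 kips.

234 kips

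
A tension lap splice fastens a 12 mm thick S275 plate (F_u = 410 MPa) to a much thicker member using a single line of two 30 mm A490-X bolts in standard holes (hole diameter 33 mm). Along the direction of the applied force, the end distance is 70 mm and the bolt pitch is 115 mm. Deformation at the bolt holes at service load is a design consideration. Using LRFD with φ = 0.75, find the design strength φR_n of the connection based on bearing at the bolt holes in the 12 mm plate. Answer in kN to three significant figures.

Per bolt r_n = 1.2 l_c t F_u ≤ 2.4 d t F_u; upper limit = 2.4 × 30 × 12 × 410 / 1000 = 354.2 kN.
Edge bolt: l_c = 70 − 33/2 = 53.5 mm → 1.2 × 53.5 × 12 × 410 / 1000 = 315.9 → r_n = 315.9 kN.
Interior bolts: l_c = 115 − 33 = 82 mm → 1.2 × 82 × 12 × 410 / 1000 = 484.1 → r_n = 354.2 kN.
R_n = 1 × 315.9 + 1 × 354.2 = 670.1 kN.
Design strength φR_n = 0.75 × 670.1 = 503 kN.

503 kN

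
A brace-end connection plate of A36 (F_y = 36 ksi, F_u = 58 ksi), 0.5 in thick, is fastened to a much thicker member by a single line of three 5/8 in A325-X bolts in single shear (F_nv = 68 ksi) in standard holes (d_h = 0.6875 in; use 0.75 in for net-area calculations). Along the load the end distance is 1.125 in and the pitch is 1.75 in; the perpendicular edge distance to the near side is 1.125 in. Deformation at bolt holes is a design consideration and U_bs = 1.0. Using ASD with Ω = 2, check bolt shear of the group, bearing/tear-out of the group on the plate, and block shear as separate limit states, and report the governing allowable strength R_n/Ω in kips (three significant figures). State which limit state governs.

31.3 kips (bolt shear governs)

Bolt shear: A_b = π·0.625²/4 = 0.3068 in²; R_n = 68 × 0.3068 × 3 × 1 = 62.59 kips → 62.59 / 2 = 31.3 kips.
Bearing: edge l_c = 0.7812, r_n = 27.19 kips; interior l_c = 1.062, r_n = 36.97 kips; R_n = 27.19 + 2·36.97 = 101.1 kips → 50.6 kips.
Block shear: A_gv = 2.312, A_nv = 1.375, A_nt = 0.375 in²; R_n = min(0.6F_uA_nv, 0.6F_yA_gv) + U_bs·F_u·A_nt = 69.6 kips → 34.8 kips.
Bolt shear governs: 31.3 kips.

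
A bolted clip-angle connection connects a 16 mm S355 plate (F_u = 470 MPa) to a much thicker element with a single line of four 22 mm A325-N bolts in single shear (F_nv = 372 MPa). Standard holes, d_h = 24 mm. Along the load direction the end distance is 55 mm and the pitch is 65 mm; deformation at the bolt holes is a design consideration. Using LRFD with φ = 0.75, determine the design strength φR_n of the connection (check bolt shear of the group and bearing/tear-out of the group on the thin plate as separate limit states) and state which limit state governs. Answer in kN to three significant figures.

424 kN (bolt shear governs)

Bolt shear: A_b = π·22²/4 = 380.1 mm²; R_n = 372 × 380.1 × 4 × 1 / 1000 = 565.6 kN → 0.75 × 565.6 = 424 kN.
Bearing (1.2 l_c t F_u ≤ 2.4 d t F_u): upper limit = 2.4·22·16·470 / 1000 = 397.1 kN.
  Edge l_c = 55 − 24/2 = 43 → r_n = 388 kN; interior l_c = 65 − 24 = 41 → r_n = 370 kN.
  R_n,bearing = 1·388 + 3·370 = 1498 kN → 0.75 × 1498 = 1120 kN.
Bolt shear governs: 424 kN.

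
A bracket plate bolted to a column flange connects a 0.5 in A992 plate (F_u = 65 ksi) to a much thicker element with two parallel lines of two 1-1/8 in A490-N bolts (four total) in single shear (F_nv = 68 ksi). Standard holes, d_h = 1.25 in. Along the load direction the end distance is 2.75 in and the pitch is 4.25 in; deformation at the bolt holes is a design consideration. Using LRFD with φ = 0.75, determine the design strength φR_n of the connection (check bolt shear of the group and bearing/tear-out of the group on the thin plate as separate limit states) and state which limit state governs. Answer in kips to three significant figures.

Bolt shear: A_b = π·1.125²/4 = 0.994 in²; R_n = 68 × 0.994 × 4 × 1 = 270.4 kips → 0.75 × 270.4 = 203 kips.
Bearing (1.2 l_c t F_u ≤ 2.4 d t F_u): upper limit = 2.4·1.125·0.5·65 = 87.75 kips.
  Edge l_c = 2.75 − 1.25/2 = 2.125 → r_n = 82.88 kips; interior l_c = 4.25 − 1.25 = 3 → r_n = 87.75 kips.
  R_n,bearing = 2·82.88 + 2·87.75 = 341.2 kips → 0.75 × 341.2 = 256 kips.
Bolt shear governs: 203 kips.

203 kips (bolt shear governs)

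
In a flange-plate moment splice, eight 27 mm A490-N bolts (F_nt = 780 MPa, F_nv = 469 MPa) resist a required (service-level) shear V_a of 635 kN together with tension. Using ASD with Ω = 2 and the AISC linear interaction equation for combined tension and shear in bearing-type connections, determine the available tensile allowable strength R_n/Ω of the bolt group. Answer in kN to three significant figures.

A_b = π·27²/4 = 572.6 mm²; f_rv = 635 × 1000 / (8 × 572.6) = 138.6 MPa.
F'_nt = 1.3 F_nt − (Ω F_nt / F_nv) f_rv = 1.3·780 − (2·780/469)·138.6 = 552.9 MPa, capped at F_nt → F'_nt = 552.9 MPa.
R_n = F'_nt · A_b · n = 552.9 × 572.6 × 8 / 1000 = 2532 kN.
Allowable strength R_n/Ω = 2532 / 2 = 1270 kN.

1270 kN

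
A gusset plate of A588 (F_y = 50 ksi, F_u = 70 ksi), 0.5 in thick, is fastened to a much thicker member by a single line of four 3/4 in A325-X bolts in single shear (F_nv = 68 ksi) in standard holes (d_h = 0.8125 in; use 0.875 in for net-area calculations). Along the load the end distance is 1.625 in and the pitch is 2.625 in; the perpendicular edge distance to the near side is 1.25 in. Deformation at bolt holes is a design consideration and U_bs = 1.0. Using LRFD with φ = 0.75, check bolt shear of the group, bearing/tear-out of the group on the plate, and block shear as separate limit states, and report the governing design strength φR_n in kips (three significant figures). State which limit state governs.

90.1 kips (bolt shear governs)

Bolt shear: A_b = π·0.75²/4 = 0.4418 in²; R_n = 68 × 0.4418 × 4 × 1 = 120.2 kips → 0.75 × 120.2 = 90.1 kips.
Bearing: edge l_c = 1.219, r_n = 51.19 kips; interior l_c = 1.812, r_n = 63 kips; R_n = 51.19 + 3·63 = 240.2 kips → 180 kips.
Block shear: A_gv = 4.75, A_nv = 3.219, A_nt = 0.4062 in²; R_n = min(0.6F_uA_nv, 0.6F_yA_gv) + U_bs·F_u·A_nt = 163.6 kips → 123 kips.
Bolt shear governs: 90.1 kips.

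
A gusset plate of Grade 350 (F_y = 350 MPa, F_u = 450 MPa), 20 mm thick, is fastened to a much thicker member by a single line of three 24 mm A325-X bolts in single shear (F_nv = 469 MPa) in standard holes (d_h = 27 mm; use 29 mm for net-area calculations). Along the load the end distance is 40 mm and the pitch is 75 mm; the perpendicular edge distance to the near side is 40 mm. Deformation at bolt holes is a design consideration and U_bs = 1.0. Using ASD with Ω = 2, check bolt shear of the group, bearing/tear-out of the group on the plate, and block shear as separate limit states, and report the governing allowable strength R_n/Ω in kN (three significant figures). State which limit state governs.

318 kN (bolt shear governs)

Bolt shear: A_b = π·24²/4 = 452.4 mm²; R_n = 469 × 452.4 × 3 × 1 / 1000 = 636.5 kN → 636.5 / 2 = 318 kN.
Bearing: edge l_c = 26.5, r_n = 286.2 kN; interior l_c = 48, r_n = 518.4 kN; R_n = 286.2 + 2·518.4 = 1323 kN → 662 kN.
Block shear: A_gv = 3800, A_nv = 2350, A_nt = 510 mm²; R_n = min(0.6F_uA_nv, 0.6F_yA_gv) + U_bs·F_u·A_nt = 864 kN → 432 kN.
Bolt shear governs: 318 kN.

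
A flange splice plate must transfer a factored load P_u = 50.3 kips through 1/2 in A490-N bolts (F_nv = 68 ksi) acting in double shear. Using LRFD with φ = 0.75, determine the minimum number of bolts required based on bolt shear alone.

A_b = π·0.5²/4 = 0.1963 in².
Per-bolt design strength φR_n = 0.75 × 68 × 0.1963 × 2 = 20.03 kips.
n ≥ 50.3 / 20.03 = 2.512 → use 3 bolts.

3 bolts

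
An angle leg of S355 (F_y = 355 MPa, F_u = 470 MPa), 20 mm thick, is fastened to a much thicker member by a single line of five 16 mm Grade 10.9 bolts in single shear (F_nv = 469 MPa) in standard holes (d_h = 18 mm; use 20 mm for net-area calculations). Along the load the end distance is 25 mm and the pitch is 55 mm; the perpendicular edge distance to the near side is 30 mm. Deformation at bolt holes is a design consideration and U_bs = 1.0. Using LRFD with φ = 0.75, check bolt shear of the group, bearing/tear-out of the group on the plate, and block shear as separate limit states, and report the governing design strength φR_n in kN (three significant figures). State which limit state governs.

Bolt shear: A_b = π·16²/4 = 201.1 mm²; R_n = 469 × 201.1 × 5 × 1 / 1000 = 471.5 kN → 0.75 × 471.5 = 354 kN.
Bearing: edge l_c = 16, r_n = 180.5 kN; interior l_c = 37, r_n = 361 kN; R_n = 180.5 + 4·361 = 1624 kN → 1220 kN.
Block shear: A_gv = 4900, A_nv = 3100, A_nt = 400 mm²; R_n = min(0.6F_uA_nv, 0.6F_yA_gv) + U_bs·F_u·A_nt = 1062 kN → 797 kN.
Bolt shear governs: 354 kN.

354 kN (bolt shear governs)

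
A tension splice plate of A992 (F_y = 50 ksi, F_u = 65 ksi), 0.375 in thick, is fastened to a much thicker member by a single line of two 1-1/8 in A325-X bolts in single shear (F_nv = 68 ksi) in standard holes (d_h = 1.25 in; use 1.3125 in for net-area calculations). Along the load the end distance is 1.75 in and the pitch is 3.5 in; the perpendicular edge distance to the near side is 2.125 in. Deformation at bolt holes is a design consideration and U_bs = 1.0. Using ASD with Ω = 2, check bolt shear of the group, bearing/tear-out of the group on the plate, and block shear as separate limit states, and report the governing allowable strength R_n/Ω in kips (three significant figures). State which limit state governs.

41.9 kips (block shear governs)

Bolt shear: A_b = π·1.125²/4 = 0.994 in²; R_n = 68 × 0.994 × 2 × 1 = 135.2 kips → 135.2 / 2 = 67.6 kips.
Bearing: edge l_c = 1.125, r_n = 32.91 kips; interior l_c = 2.25, r_n = 65.81 kips; R_n = 32.91 + 1·65.81 = 98.72 kips → 49.4 kips.
Block shear: A_gv = 1.969, A_nv = 1.23, A_nt = 0.5508 in²; R_n = min(0.6F_uA_nv, 0.6F_yA_gv) + U_bs·F_u·A_nt = 83.79 kips → 41.9 kips.
Block shear governs: 41.9 kips.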